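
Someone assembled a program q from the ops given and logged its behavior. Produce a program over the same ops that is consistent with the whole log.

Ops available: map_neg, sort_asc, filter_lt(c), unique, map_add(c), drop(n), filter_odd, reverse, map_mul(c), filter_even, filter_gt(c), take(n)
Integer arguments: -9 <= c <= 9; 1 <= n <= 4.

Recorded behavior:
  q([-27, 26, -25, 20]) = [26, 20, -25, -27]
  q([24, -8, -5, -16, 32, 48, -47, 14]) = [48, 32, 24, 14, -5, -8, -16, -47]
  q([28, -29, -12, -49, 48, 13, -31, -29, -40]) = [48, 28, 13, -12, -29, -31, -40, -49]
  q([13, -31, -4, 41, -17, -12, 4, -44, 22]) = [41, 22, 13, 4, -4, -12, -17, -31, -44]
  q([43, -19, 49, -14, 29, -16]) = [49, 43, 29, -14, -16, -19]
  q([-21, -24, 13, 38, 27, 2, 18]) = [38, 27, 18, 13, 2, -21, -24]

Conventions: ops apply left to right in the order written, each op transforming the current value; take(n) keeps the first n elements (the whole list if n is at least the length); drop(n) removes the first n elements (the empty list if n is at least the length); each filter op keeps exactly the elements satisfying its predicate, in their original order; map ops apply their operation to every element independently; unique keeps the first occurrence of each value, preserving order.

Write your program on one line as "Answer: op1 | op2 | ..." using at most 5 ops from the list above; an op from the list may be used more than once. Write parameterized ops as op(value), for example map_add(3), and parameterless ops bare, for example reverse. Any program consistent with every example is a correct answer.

unique | reverse | sort_asc | reverse

Check, running the answer program on each example:
  [-27, 26, -25, 20] -> [-27, 26, -25, 20] -> [20, -25, 26, -27] -> [-27, -25, 20, 26] -> [26, 20, -25, -27]
  [24, -8, -5, -16, 32, 48, -47, 14] -> [24, -8, -5, -16, 32, 48, -47, 14] -> [14, -47, 48, 32, -16, -5, -8, 24] -> [-47, -16, -8, -5, 14, 24, 32, 48] -> [48, 32, 24, 14, -5, -8, -16, -47]
  [28, -29, -12, -49, 48, 13, -31, -29, -40] -> [28, -29, -12, -49, 48, 13, -31, -40] -> [-40, -31, 13, 48, -49, -12, -29, 28] -> [-49, -40, -31, -29, -12, 13, 28, 48] -> [48, 28, 13, -12, -29, -31, -40, -49]
  [13, -31, -4, 41, -17, -12, 4, -44, 22] -> [13, -31, -4, 41, -17, -12, 4, -44, 22] -> [22, -44, 4, -12, -17, 41, -4, -31, 13] -> [-44, -31, -17, -12, -4, 4, 13, 22, 41] -> [41, 22, 13, 4, -4, -12, -17, -31, -44]
  [43, -19, 49, -14, 29, -16] -> [43, -19, 49, -14, 29, -16] -> [-16, 29, -14, 49, -19, 43] -> [-19, -16, -14, 29, 43, 49] -> [49, 43, 29, -14, -16, -19]
  [-21, -24, 13, 38, 27, 2, 18] -> [-21, -24, 13, 38, 27, 2, 18] -> [18, 2, 27, 38, 13, -24, -21] -> [-24, -21, 2, 13, 18, 27, 38] -> [38, 27, 18, 13, 2, -21, -24]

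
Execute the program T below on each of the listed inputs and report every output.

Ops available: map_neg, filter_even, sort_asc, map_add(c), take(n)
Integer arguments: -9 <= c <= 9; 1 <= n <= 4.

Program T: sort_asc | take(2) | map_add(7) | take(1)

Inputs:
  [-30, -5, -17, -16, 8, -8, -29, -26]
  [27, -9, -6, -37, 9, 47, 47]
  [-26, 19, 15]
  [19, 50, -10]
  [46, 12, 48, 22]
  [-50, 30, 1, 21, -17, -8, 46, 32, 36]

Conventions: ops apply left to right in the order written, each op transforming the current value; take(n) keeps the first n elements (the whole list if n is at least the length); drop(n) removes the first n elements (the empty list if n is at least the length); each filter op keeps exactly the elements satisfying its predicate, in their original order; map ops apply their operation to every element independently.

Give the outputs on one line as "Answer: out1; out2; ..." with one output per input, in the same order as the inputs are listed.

Execution, op by op:
  [-30, -5, -17, -16, 8, -8, -29, -26] -> [-30, -29, -26, -17, -16, -8, -5, 8] -> [-30, -29] -> [-23, -22] -> [-23]
  [27, -9, -6, -37, 9, 47, 47] -> [-37, -9, -6, 9, 27, 47, 47] -> [-37, -9] -> [-30, -2] -> [-30]
  [-26, 19, 15] -> [-26, 15, 19] -> [-26, 15] -> [-19, 22] -> [-19]
  [19, 50, -10] -> [-10, 19, 50] -> [-10, 19] -> [-3, 26] -> [-3]
  [46, 12, 48, 22] -> [12, 22, 46, 48] -> [12, 22] -> [19, 29] -> [19]
  [-50, 30, 1, 21, -17, -8, 46, 32, 36] -> [-50, -17, -8, 1, 21, 30, 32, 36, 46] -> [-50, -17] -> [-43, -10] -> [-43]

[-23]; [-30]; [-19]; [-3]; [19]; [-43]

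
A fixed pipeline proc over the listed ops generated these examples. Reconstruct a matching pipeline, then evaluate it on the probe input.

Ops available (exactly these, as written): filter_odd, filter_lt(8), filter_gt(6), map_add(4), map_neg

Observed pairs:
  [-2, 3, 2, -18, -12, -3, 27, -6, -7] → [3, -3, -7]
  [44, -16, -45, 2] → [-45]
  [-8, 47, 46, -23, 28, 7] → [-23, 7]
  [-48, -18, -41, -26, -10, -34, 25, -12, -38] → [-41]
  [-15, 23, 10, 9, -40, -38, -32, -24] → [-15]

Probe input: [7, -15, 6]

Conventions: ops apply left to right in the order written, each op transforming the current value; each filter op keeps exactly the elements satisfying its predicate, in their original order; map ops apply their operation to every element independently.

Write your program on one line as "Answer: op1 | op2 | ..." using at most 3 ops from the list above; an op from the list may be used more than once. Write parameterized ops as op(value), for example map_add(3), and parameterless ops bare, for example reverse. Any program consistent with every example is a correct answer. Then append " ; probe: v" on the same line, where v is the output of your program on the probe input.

filter_lt(8) | filter_odd ; probe: [7, -15]

Check, running the answer program on each example:
  [-2, 3, 2, -18, -12, -3, 27, -6, -7] -> [-2, 3, 2, -18, -12, -3, -6, -7] -> [3, -3, -7]
  [44, -16, -45, 2] -> [-16, -45, 2] -> [-45]
  [-8, 47, 46, -23, 28, 7] -> [-8, -23, 7] -> [-23, 7]
  [-48, -18, -41, -26, -10, -34, 25, -12, -38] -> [-48, -18, -41, -26, -10, -34, -12, -38] -> [-41]
  [-15, 23, 10, 9, -40, -38, -32, -24] -> [-15, -40, -38, -32, -24] -> [-15]
  probe: [7, -15, 6] -> [7, -15, 6] -> [7, -15]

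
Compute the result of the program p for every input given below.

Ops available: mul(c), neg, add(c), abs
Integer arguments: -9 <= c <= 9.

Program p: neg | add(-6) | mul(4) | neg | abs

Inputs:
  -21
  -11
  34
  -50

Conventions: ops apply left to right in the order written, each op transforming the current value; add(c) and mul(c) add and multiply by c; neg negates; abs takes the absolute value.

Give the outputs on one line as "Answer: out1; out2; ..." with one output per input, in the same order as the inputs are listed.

60; 20; 160; 176

Execution, op by op:
  -21 -> 21 -> 15 -> 60 -> -60 -> 60
  -11 -> 11 -> 5 -> 20 -> -20 -> 20
  34 -> -34 -> -40 -> -160 -> 160 -> 160
  -50 -> 50 -> 44 -> 176 -> -176 -> 176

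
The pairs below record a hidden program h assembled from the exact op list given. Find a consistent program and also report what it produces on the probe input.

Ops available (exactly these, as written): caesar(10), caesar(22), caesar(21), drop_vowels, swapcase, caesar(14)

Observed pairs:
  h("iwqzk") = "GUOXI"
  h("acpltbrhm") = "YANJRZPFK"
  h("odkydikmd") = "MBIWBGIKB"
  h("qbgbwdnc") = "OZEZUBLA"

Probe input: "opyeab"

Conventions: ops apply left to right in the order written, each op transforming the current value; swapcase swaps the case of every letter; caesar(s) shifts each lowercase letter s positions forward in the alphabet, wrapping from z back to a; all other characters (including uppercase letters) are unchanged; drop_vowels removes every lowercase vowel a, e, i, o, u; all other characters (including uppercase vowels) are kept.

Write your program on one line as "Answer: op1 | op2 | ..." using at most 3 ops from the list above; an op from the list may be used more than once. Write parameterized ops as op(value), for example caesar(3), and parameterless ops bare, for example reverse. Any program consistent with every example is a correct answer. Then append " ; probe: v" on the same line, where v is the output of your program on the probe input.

caesar(14) | caesar(10) | swapcase ; probe: "MNWCYZ"

Check, running the answer program on each example:
  "iwqzk" -> "wkeny" -> "guoxi" -> "GUOXI"
  "acpltbrhm" -> "oqdzhpfva" -> "yanjrzpfk" -> "YANJRZPFK"
  "odkydikmd" -> "crymrwyar" -> "mbiwbgikb" -> "MBIWBGIKB"
  "qbgbwdnc" -> "epupkrbq" -> "ozezubla" -> "OZEZUBLA"
  probe: "opyeab" -> "cdmsop" -> "mnwcyz" -> "MNWCYZ"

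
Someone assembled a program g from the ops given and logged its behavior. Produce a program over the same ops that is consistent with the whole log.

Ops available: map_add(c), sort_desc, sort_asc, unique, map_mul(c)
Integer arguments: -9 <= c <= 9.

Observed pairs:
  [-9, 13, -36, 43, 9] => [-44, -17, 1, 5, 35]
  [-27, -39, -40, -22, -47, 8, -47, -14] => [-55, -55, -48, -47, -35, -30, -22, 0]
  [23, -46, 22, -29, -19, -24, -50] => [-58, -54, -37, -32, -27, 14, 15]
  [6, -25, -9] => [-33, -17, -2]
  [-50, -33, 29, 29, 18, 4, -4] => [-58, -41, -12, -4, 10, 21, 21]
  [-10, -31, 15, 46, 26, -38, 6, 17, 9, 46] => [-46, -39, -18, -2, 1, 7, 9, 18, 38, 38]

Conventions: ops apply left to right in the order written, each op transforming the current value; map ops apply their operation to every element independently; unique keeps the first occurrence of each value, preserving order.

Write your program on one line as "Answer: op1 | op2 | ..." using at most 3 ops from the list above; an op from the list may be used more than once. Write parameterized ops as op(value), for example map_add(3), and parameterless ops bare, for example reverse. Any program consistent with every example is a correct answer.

map_add(-8) | sort_asc

Check, running the answer program on each example:
  [-9, 13, -36, 43, 9] -> [-17, 5, -44, 35, 1] -> [-44, -17, 1, 5, 35]
  [-27, -39, -40, -22, -47, 8, -47, -14] -> [-35, -47, -48, -30, -55, 0, -55, -22] -> [-55, -55, -48, -47, -35, -30, -22, 0]
  [23, -46, 22, -29, -19, -24, -50] -> [15, -54, 14, -37, -27, -32, -58] -> [-58, -54, -37, -32, -27, 14, 15]
  [6, -25, -9] -> [-2, -33, -17] -> [-33, -17, -2]
  [-50, -33, 29, 29, 18, 4, -4] -> [-58, -41, 21, 21, 10, -4, -12] -> [-58, -41, -12, -4, 10, 21, 21]
  [-10, -31, 15, 46, 26, -38, 6, 17, 9, 46] -> [-18, -39, 7, 38, 18, -46, -2, 9, 1, 38] -> [-46, -39, -18, -2, 1, 7, 9, 18, 38, 38]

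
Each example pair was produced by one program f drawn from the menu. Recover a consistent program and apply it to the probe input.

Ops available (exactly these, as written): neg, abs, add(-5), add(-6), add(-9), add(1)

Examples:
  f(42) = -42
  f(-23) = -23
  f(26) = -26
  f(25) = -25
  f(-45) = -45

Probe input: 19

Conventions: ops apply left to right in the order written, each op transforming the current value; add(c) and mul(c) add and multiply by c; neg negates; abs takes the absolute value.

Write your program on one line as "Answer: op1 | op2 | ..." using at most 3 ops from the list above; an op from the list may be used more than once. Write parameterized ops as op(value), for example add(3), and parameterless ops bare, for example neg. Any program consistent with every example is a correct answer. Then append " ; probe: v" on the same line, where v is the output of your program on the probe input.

abs | neg ; probe: -19

Check, running the answer program on each example:
  42 -> 42 -> -42
  -23 -> 23 -> -23
  26 -> 26 -> -26
  25 -> 25 -> -25
  -45 -> 45 -> -45
  probe: 19 -> 19 -> -19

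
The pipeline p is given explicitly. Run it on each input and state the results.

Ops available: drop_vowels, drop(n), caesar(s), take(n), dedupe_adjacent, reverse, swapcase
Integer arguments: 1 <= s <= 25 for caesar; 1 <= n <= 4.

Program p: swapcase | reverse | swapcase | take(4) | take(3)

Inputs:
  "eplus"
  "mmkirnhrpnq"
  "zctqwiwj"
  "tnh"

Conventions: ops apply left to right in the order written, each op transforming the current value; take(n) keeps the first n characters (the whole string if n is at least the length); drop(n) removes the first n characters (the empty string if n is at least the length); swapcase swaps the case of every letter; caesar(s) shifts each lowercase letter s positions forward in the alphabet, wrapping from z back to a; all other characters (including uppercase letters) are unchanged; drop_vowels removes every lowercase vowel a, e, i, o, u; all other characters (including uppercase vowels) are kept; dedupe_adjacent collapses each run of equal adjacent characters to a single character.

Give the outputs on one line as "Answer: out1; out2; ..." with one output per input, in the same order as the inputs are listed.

Execution, op by op:
  "eplus" -> "EPLUS" -> "SULPE" -> "sulpe" -> "sulp" -> "sul"
  "mmkirnhrpnq" -> "MMKIRNHRPNQ" -> "QNPRHNRIKMM" -> "qnprhnrikmm" -> "qnpr" -> "qnp"
  "zctqwiwj" -> "ZCTQWIWJ" -> "JWIWQTCZ" -> "jwiwqtcz" -> "jwiw" -> "jwi"
  "tnh" -> "TNH" -> "HNT" -> "hnt" -> "hnt" -> "hnt"

"sul"; "qnp"; "jwi"; "hnt"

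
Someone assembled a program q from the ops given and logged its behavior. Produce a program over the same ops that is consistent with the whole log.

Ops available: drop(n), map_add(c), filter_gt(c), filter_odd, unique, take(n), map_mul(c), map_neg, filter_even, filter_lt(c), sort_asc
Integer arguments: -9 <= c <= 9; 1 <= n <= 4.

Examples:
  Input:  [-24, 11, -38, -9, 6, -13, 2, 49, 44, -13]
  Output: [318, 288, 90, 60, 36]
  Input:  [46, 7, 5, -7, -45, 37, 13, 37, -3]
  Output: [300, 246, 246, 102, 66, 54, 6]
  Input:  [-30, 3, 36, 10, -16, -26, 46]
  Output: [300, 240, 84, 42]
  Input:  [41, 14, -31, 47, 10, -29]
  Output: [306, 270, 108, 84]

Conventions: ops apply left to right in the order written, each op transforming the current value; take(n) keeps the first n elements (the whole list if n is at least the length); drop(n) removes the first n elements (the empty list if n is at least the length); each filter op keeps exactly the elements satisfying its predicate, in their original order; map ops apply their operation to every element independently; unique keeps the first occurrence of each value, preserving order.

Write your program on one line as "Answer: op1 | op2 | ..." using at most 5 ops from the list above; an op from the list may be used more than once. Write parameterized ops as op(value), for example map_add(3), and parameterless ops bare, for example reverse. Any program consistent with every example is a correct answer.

map_add(4) | map_mul(-6) | sort_asc | map_neg | filter_gt(3)

Check, running the answer program on each example:
  [-24, 11, -38, -9, 6, -13, 2, 49, 44, -13] -> [-20, 15, -34, -5, 10, -9, 6, 53, 48, -9] -> [120, -90, 204, 30, -60, 54, -36, -318, -288, 54] -> [-318, -288, -90, -60, -36, 30, 54, 54, 120, 204] -> [318, 288, 90, 60, 36, -30, -54, -54, -120, -204] -> [318, 288, 90, 60, 36]
  [46, 7, 5, -7, -45, 37, 13, 37, -3] -> [50, 11, 9, -3, -41, 41, 17, 41, 1] -> [-300, -66, -54, 18, 246, -246, -102, -246, -6] -> [-300, -246, -246, -102, -66, -54, -6, 18, 246] -> [300, 246, 246, 102, 66, 54, 6, -18, -246] -> [300, 246, 246, 102, 66, 54, 6]
  [-30, 3, 36, 10, -16, -26, 46] -> [-26, 7, 40, 14, -12, -22, 50] -> [156, -42, -240, -84, 72, 132, -300] -> [-300, -240, -84, -42, 72, 132, 156] -> [300, 240, 84, 42, -72, -132, -156] -> [300, 240, 84, 42]
  [41, 14, -31, 47, 10, -29] -> [45, 18, -27, 51, 14, -25] -> [-270, -108, 162, -306, -84, 150] -> [-306, -270, -108, -84, 150, 162] -> [306, 270, 108, 84, -150, -162] -> [306, 270, 108, 84]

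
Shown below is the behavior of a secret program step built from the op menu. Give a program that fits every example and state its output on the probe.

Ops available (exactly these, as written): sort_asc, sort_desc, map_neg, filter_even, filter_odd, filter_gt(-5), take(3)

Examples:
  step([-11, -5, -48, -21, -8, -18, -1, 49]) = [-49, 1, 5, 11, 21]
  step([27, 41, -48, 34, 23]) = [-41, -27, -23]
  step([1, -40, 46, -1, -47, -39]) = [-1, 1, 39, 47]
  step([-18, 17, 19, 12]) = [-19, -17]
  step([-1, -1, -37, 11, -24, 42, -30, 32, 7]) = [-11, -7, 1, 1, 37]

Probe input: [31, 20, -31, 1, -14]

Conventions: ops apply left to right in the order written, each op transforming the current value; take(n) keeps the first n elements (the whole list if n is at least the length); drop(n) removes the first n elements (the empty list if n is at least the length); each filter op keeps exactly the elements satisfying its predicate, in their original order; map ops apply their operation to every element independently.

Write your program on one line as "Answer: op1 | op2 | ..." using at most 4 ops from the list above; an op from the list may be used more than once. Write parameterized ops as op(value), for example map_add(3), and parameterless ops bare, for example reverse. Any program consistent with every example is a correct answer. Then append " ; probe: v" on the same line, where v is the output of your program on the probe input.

filter_odd | map_neg | sort_asc ; probe: [-31, -1, 31]

Check, running the answer program on each example:
  [-11, -5, -48, -21, -8, -18, -1, 49] -> [-11, -5, -21, -1, 49] -> [11, 5, 21, 1, -49] -> [-49, 1, 5, 11, 21]
  [27, 41, -48, 34, 23] -> [27, 41, 23] -> [-27, -41, -23] -> [-41, -27, -23]
  [1, -40, 46, -1, -47, -39] -> [1, -1, -47, -39] -> [-1, 1, 47, 39] -> [-1, 1, 39, 47]
  [-18, 17, 19, 12] -> [17, 19] -> [-17, -19] -> [-19, -17]
  [-1, -1, -37, 11, -24, 42, -30, 32, 7] -> [-1, -1, -37, 11, 7] -> [1, 1, 37, -11, -7] -> [-11, -7, 1, 1, 37]
  probe: [31, 20, -31, 1, -14] -> [31, -31, 1] -> [-31, 31, -1] -> [-31, -1, 31]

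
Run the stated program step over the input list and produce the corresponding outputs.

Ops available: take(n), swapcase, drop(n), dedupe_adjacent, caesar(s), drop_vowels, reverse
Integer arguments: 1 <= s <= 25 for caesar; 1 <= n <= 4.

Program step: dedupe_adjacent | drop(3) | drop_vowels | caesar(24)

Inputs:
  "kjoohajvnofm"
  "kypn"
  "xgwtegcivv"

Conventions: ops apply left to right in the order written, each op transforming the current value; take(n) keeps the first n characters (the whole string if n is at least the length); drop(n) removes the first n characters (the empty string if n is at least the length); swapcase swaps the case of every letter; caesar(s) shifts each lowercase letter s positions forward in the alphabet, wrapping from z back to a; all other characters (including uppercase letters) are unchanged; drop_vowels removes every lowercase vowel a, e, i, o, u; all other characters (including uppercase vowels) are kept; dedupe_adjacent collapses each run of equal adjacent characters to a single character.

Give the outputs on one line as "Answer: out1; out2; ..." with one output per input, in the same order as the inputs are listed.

Execution, op by op:
  "kjoohajvnofm" -> "kjohajvnofm" -> "hajvnofm" -> "hjvnfm" -> "fhtldk"
  "kypn" -> "kypn" -> "n" -> "n" -> "l"
  "xgwtegcivv" -> "xgwtegciv" -> "tegciv" -> "tgcv" -> "reat"

"fhtldk"; "l"; "reat"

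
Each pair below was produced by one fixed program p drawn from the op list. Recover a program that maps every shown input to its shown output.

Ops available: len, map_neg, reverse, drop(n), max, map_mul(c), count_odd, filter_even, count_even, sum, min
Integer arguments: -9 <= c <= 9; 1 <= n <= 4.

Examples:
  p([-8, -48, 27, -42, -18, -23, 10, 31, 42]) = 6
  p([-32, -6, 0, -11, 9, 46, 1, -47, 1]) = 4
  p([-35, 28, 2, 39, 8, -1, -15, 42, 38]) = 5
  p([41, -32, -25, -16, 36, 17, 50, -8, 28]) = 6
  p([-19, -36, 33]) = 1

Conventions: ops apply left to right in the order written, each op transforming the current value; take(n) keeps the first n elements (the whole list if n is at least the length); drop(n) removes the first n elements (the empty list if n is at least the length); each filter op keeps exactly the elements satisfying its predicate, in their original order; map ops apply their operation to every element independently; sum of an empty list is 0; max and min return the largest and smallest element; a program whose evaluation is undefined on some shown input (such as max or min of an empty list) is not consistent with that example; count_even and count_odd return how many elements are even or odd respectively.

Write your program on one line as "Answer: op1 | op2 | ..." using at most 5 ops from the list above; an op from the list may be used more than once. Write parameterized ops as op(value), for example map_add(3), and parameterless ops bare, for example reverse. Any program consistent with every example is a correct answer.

filter_even | map_mul(-8) | map_mul(5) | len

Check, running the answer program on each example:
  [-8, -48, 27, -42, -18, -23, 10, 31, 42] -> [-8, -48, -42, -18, 10, 42] -> [64, 384, 336, 144, -80, -336] -> [320, 1920, 1680, 720, -400, -1680] -> 6
  [-32, -6, 0, -11, 9, 46, 1, -47, 1] -> [-32, -6, 0, 46] -> [256, 48, 0, -368] -> [1280, 240, 0, -1840] -> 4
  [-35, 28, 2, 39, 8, -1, -15, 42, 38] -> [28, 2, 8, 42, 38] -> [-224, -16, -64, -336, -304] -> [-1120, -80, -320, -1680, -1520] -> 5
  [41, -32, -25, -16, 36, 17, 50, -8, 28] -> [-32, -16, 36, 50, -8, 28] -> [256, 128, -288, -400, 64, -224] -> [1280, 640, -1440, -2000, 320, -1120] -> 6
  [-19, -36, 33] -> [-36] -> [288] -> [1440] -> 1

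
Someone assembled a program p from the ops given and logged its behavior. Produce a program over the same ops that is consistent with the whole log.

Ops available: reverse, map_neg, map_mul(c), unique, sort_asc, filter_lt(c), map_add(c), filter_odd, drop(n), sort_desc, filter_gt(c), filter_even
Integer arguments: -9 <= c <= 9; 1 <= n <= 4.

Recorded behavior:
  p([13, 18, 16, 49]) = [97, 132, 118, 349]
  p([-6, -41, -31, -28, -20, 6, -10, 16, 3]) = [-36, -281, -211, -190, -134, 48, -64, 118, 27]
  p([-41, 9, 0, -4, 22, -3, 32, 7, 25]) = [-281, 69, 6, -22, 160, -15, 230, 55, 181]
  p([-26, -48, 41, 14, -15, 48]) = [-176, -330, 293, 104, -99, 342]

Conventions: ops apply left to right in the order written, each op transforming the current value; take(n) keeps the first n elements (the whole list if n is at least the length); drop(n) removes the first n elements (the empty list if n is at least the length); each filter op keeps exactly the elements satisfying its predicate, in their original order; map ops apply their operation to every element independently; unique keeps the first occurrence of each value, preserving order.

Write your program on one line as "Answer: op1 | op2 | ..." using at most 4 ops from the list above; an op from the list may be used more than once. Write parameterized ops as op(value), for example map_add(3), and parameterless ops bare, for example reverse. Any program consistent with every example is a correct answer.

map_add(2) | map_mul(7) | map_add(-8)

Check, running the answer program on each example:
  [13, 18, 16, 49] -> [15, 20, 18, 51] -> [105, 140, 126, 357] -> [97, 132, 118, 349]
  [-6, -41, -31, -28, -20, 6, -10, 16, 3] -> [-4, -39, -29, -26, -18, 8, -8, 18, 5] -> [-28, -273, -203, -182, -126, 56, -56, 126, 35] -> [-36, -281, -211, -190, -134, 48, -64, 118, 27]
  [-41, 9, 0, -4, 22, -3, 32, 7, 25] -> [-39, 11, 2, -2, 24, -1, 34, 9, 27] -> [-273, 77, 14, -14, 168, -7, 238, 63, 189] -> [-281, 69, 6, -22, 160, -15, 230, 55, 181]
  [-26, -48, 41, 14, -15, 48] -> [-24, -46, 43, 16, -13, 50] -> [-168, -322, 301, 112, -91, 350] -> [-176, -330, 293, 104, -99, 342]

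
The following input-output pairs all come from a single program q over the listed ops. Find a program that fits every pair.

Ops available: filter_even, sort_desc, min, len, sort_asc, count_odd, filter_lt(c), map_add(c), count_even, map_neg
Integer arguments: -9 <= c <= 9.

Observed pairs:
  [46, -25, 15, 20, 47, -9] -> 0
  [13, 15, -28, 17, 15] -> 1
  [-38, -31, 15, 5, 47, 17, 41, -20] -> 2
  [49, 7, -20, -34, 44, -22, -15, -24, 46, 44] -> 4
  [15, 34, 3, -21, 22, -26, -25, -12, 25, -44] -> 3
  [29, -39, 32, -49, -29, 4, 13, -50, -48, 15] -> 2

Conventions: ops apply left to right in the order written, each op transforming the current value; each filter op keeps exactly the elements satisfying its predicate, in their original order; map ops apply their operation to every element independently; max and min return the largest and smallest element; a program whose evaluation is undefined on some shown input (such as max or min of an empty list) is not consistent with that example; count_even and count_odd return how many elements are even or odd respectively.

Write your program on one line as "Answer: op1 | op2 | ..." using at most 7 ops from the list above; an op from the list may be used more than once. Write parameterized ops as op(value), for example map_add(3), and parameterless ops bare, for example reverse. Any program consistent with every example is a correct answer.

filter_lt(3) | sort_asc | map_add(-2) | sort_desc | filter_even | len

Check, running the answer program on each example:
  [46, -25, 15, 20, 47, -9] -> [-25, -9] -> [-25, -9] -> [-27, -11] -> [-11, -27] -> [] -> 0
  [13, 15, -28, 17, 15] -> [-28] -> [-28] -> [-30] -> [-30] -> [-30] -> 1
  [-38, -31, 15, 5, 47, 17, 41, -20] -> [-38, -31, -20] -> [-38, -31, -20] -> [-40, -33, -22] -> [-22, -33, -40] -> [-22, -40] -> 2
  [49, 7, -20, -34, 44, -22, -15, -24, 46, 44] -> [-20, -34, -22, -15, -24] -> [-34, -24, -22, -20, -15] -> [-36, -26, -24, -22, -17] -> [-17, -22, -24, -26, -36] -> [-22, -24, -26, -36] -> 4
  [15, 34, 3, -21, 22, -26, -25, -12, 25, -44] -> [-21, -26, -25, -12, -44] -> [-44, -26, -25, -21, -12] -> [-46, -28, -27, -23, -14] -> [-14, -23, -27, -28, -46] -> [-14, -28, -46] -> 3
  [29, -39, 32, -49, -29, 4, 13, -50, -48, 15] -> [-39, -49, -29, -50, -48] -> [-50, -49, -48, -39, -29] -> [-52, -51, -50, -41, -31] -> [-31, -41, -50, -51, -52] -> [-50, -52] -> 2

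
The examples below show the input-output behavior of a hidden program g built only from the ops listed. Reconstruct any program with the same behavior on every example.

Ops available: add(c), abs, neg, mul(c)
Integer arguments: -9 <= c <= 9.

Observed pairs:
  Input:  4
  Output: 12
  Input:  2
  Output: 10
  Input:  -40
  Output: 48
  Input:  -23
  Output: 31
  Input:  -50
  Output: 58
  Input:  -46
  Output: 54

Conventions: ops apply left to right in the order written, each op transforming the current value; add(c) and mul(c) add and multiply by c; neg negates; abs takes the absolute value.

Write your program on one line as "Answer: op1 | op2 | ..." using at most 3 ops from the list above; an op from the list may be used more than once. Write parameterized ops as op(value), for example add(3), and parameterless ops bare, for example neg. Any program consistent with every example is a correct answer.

abs | add(8)

Check, running the answer program on each example:
  4 -> 4 -> 12
  2 -> 2 -> 10
  -40 -> 40 -> 48
  -23 -> 23 -> 31
  -50 -> 50 -> 58
  -46 -> 46 -> 54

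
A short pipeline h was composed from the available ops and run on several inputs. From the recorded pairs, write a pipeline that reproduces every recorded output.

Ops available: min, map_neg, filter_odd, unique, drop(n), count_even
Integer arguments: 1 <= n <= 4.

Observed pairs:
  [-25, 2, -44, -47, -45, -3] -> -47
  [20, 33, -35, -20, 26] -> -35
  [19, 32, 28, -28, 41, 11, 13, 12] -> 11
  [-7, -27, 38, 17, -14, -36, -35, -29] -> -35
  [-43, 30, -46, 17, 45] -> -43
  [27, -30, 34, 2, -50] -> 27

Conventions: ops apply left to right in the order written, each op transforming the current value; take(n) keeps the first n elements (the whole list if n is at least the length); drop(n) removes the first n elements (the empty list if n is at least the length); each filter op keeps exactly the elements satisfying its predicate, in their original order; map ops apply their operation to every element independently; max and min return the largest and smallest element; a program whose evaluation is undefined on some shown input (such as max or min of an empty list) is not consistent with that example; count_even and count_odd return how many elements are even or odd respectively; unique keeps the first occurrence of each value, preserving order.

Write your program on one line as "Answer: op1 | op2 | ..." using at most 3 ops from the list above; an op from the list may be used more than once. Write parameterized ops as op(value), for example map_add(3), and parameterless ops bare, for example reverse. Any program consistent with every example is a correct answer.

filter_odd | min

Check, running the answer program on each example:
  [-25, 2, -44, -47, -45, -3] -> [-25, -47, -45, -3] -> -47
  [20, 33, -35, -20, 26] -> [33, -35] -> -35
  [19, 32, 28, -28, 41, 11, 13, 12] -> [19, 41, 11, 13] -> 11
  [-7, -27, 38, 17, -14, -36, -35, -29] -> [-7, -27, 17, -35, -29] -> -35
  [-43, 30, -46, 17, 45] -> [-43, 17, 45] -> -43
  [27, -30, 34, 2, -50] -> [27] -> 27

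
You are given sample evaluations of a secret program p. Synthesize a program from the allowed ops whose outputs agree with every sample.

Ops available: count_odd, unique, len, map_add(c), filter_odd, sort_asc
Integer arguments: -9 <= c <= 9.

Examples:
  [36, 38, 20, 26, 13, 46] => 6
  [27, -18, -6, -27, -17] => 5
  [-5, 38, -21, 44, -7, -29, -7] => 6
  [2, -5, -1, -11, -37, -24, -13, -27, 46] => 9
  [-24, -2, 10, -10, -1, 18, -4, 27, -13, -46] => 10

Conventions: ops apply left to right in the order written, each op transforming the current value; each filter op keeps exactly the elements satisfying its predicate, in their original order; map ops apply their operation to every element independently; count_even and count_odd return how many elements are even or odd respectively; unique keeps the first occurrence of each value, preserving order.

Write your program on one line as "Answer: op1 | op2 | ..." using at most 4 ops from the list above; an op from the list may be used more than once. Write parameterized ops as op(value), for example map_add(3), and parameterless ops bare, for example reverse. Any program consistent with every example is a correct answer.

sort_asc | unique | len

Check, running the answer program on each example:
  [36, 38, 20, 26, 13, 46] -> [13, 20, 26, 36, 38, 46] -> [13, 20, 26, 36, 38, 46] -> 6
  [27, -18, -6, -27, -17] -> [-27, -18, -17, -6, 27] -> [-27, -18, -17, -6, 27] -> 5
  [-5, 38, -21, 44, -7, -29, -7] -> [-29, -21, -7, -7, -5, 38, 44] -> [-29, -21, -7, -5, 38, 44] -> 6
  [2, -5, -1, -11, -37, -24, -13, -27, 46] -> [-37, -27, -24, -13, -11, -5, -1, 2, 46] -> [-37, -27, -24, -13, -11, -5, -1, 2, 46] -> 9
  [-24, -2, 10, -10, -1, 18, -4, 27, -13, -46] -> [-46, -24, -13, -10, -4, -2, -1, 10, 18, 27] -> [-46, -24, -13, -10, -4, -2, -1, 10, 18, 27] -> 10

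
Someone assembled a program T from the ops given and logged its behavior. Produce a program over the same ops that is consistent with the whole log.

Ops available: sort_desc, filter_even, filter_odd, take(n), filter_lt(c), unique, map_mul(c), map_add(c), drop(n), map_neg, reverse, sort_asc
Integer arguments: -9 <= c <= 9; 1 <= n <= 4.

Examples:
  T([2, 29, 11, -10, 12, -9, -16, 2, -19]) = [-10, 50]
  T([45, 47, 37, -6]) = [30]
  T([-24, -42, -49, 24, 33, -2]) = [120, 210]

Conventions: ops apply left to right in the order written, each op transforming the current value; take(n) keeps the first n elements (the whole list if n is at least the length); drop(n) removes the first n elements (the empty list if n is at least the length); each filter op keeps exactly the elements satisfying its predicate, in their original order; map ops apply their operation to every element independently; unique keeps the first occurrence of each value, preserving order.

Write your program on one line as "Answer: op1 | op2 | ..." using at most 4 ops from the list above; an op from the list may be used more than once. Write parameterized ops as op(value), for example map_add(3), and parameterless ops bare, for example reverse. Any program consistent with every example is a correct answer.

map_mul(-5) | filter_even | take(4) | take(2)

Check, running the answer program on each example:
  [2, 29, 11, -10, 12, -9, -16, 2, -19] -> [-10, -145, -55, 50, -60, 45, 80, -10, 95] -> [-10, 50, -60, 80, -10] -> [-10, 50, -60, 80] -> [-10, 50]
  [45, 47, 37, -6] -> [-225, -235, -185, 30] -> [30] -> [30] -> [30]
  [-24, -42, -49, 24, 33, -2] -> [120, 210, 245, -120, -165, 10] -> [120, 210, -120, 10] -> [120, 210, -120, 10] -> [120, 210]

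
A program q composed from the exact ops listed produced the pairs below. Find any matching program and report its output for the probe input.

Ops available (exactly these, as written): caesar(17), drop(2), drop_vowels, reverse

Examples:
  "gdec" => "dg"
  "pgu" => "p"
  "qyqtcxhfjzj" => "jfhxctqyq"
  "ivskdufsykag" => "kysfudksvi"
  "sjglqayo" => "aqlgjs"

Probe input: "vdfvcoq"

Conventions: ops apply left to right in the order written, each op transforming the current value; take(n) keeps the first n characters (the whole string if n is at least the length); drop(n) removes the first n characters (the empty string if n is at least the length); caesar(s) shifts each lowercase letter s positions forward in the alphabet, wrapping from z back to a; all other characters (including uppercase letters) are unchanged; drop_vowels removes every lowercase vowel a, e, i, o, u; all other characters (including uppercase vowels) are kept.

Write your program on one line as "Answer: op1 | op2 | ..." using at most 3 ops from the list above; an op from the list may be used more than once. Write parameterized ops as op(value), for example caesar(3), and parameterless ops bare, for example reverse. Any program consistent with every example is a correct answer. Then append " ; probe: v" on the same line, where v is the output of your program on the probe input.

reverse | drop(2) ; probe: "cvfdv"

Check, running the answer program on each example:
  "gdec" -> "cedg" -> "dg"
  "pgu" -> "ugp" -> "p"
  "qyqtcxhfjzj" -> "jzjfhxctqyq" -> "jfhxctqyq"
  "ivskdufsykag" -> "gakysfudksvi" -> "kysfudksvi"
  "sjglqayo" -> "oyaqlgjs" -> "aqlgjs"
  probe: "vdfvcoq" -> "qocvfdv" -> "cvfdv"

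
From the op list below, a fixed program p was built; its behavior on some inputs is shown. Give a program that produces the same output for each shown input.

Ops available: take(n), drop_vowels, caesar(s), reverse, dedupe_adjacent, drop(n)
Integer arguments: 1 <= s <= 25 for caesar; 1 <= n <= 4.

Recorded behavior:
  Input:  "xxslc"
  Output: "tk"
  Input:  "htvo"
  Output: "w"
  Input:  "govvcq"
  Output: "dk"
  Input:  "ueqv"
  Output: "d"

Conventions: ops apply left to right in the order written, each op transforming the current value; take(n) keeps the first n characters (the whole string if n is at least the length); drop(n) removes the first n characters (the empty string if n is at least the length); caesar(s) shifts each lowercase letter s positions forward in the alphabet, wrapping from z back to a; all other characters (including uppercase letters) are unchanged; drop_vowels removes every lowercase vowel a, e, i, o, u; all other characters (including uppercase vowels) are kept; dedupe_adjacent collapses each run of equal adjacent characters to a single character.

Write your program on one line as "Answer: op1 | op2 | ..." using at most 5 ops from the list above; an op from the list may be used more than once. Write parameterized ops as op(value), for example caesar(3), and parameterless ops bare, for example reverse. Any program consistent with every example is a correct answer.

drop(1) | caesar(15) | take(4) | caesar(19) | drop(2)

Check, running the answer program on each example:
  "xxslc" -> "xslc" -> "mhar" -> "mhar" -> "fatk" -> "tk"
  "htvo" -> "tvo" -> "ikd" -> "ikd" -> "bdw" -> "w"
  "govvcq" -> "ovvcq" -> "dkkrf" -> "dkkr" -> "wddk" -> "dk"
  "ueqv" -> "eqv" -> "tfk" -> "tfk" -> "myd" -> "d"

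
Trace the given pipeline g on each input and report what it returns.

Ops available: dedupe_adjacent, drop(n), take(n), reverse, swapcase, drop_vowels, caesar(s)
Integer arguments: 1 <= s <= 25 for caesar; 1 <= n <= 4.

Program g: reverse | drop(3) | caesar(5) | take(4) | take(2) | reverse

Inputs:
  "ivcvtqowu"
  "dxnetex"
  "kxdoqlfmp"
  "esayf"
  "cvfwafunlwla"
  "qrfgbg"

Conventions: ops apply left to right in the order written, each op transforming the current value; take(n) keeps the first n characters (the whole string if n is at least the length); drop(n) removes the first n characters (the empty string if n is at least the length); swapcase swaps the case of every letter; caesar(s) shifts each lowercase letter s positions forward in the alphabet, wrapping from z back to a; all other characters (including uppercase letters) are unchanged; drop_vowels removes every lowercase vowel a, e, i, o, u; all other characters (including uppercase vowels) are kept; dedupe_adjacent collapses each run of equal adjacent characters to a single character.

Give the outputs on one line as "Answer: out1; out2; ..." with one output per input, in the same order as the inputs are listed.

"yv"; "sj"; "vq"; "jx"; "sq"; "wk"

Execution, op by op:
  "ivcvtqowu" -> "uwoqtvcvi" -> "qtvcvi" -> "vyahan" -> "vyah" -> "vy" -> "yv"
  "dxnetex" -> "xetenxd" -> "enxd" -> "jsci" -> "jsci" -> "js" -> "sj"
  "kxdoqlfmp" -> "pmflqodxk" -> "lqodxk" -> "qvticp" -> "qvti" -> "qv" -> "vq"
  "esayf" -> "fyase" -> "se" -> "xj" -> "xj" -> "xj" -> "jx"
  "cvfwafunlwla" -> "alwlnufawfvc" -> "lnufawfvc" -> "qszkfbkah" -> "qszk" -> "qs" -> "sq"
  "qrfgbg" -> "gbgfrq" -> "frq" -> "kwv" -> "kwv" -> "kw" -> "wk"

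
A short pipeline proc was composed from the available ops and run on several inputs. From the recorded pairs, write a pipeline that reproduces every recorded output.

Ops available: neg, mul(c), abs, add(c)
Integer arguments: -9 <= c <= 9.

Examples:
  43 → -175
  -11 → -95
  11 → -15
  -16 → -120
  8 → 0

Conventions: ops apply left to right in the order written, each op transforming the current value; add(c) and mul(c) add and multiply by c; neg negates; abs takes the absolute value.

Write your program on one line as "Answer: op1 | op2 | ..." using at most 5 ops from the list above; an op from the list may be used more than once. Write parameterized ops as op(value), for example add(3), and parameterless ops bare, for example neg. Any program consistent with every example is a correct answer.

add(-8) | abs | neg | mul(5)

Check, running the answer program on each example:
  43 -> 35 -> 35 -> -35 -> -175
  -11 -> -19 -> 19 -> -19 -> -95
  11 -> 3 -> 3 -> -3 -> -15
  -16 -> -24 -> 24 -> -24 -> -120
  8 -> 0 -> 0 -> 0 -> 0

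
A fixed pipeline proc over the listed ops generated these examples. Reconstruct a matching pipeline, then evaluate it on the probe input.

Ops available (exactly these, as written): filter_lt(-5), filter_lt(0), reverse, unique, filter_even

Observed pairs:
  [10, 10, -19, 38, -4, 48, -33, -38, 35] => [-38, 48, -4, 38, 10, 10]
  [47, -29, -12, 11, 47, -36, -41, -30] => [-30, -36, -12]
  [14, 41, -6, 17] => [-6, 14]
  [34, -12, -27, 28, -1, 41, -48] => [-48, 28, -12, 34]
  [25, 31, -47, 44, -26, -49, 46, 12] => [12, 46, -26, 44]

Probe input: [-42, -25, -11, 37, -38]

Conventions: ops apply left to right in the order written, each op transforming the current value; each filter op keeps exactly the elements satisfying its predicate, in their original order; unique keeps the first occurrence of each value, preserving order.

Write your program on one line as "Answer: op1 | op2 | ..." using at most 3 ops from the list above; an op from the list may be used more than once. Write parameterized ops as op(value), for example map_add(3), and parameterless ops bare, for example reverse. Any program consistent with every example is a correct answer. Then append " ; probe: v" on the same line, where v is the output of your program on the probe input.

reverse | filter_even ; probe: [-38, -42]

Check, running the answer program on each example:
  [10, 10, -19, 38, -4, 48, -33, -38, 35] -> [35, -38, -33, 48, -4, 38, -19, 10, 10] -> [-38, 48, -4, 38, 10, 10]
  [47, -29, -12, 11, 47, -36, -41, -30] -> [-30, -41, -36, 47, 11, -12, -29, 47] -> [-30, -36, -12]
  [14, 41, -6, 17] -> [17, -6, 41, 14] -> [-6, 14]
  [34, -12, -27, 28, -1, 41, -48] -> [-48, 41, -1, 28, -27, -12, 34] -> [-48, 28, -12, 34]
  [25, 31, -47, 44, -26, -49, 46, 12] -> [12, 46, -49, -26, 44, -47, 31, 25] -> [12, 46, -26, 44]
  probe: [-42, -25, -11, 37, -38] -> [-38, 37, -11, -25, -42] -> [-38, -42]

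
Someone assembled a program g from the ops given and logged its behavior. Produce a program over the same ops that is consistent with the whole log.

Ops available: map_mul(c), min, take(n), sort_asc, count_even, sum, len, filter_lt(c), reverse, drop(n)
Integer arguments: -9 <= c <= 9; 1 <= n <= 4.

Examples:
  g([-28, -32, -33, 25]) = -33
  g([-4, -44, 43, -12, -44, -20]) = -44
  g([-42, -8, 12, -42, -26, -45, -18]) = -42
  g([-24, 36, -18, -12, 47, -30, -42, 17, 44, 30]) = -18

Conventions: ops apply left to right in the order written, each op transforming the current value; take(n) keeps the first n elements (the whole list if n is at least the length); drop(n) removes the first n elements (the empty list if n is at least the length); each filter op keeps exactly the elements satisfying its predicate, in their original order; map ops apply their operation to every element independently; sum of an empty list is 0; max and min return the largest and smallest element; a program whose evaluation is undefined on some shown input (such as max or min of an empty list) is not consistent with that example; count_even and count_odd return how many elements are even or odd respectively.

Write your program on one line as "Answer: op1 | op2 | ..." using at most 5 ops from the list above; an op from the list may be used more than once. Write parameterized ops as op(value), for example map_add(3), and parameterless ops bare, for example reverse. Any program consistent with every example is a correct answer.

drop(2) | take(4) | take(3) | min

Check, running the answer program on each example:
  [-28, -32, -33, 25] -> [-33, 25] -> [-33, 25] -> [-33, 25] -> -33
  [-4, -44, 43, -12, -44, -20] -> [43, -12, -44, -20] -> [43, -12, -44, -20] -> [43, -12, -44] -> -44
  [-42, -8, 12, -42, -26, -45, -18] -> [12, -42, -26, -45, -18] -> [12, -42, -26, -45] -> [12, -42, -26] -> -42
  [-24, 36, -18, -12, 47, -30, -42, 17, 44, 30] -> [-18, -12, 47, -30, -42, 17, 44, 30] -> [-18, -12, 47, -30] -> [-18, -12, 47] -> -18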